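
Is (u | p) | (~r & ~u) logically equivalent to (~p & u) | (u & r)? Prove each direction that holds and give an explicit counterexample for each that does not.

(⇒) fails; (⇐) holds.

Forward direction. This fails. Under r = F, u = F, p = F, the left side is true but the right side is false.

Converse. Assume the antecedent. If r is true, the antecedent forces (r = T, u = T, p = F) or (r = T, u = T, p = T), and (u | p) | (~r & ~u) holds there. If r is false, (u | p) | (~r & ~u) reduces to true regardless of the other variables. Either way (u | p) | (~r & ~u) holds.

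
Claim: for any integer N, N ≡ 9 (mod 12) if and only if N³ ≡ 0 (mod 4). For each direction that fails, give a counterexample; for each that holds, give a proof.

Both directions fail.

[⇒] This fails: take N = 9. Then 9 ≡ 9 (mod 12), but 9³ = 729 ≡ 1 (mod 4), not 0.

[⇐] This fails: take N = 0. Then 0³ = 0 ≡ 0 (mod 4), yet 0 ≡ 0 (mod 12), not 9.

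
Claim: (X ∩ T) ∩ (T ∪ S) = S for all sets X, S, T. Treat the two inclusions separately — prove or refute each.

(⊆) This inclusion fails. Take X = {1}, S = ∅, T = {1}; then 1 ∈ (X ∩ T) ∩ (T ∪ S) but 1 ∉ S.

(⊇) This inclusion fails. Take X = ∅, S = {1}, T = ∅; then 1 ∈ S but 1 ∉ (X ∩ T) ∩ (T ∪ S).

Neither inclusion holds.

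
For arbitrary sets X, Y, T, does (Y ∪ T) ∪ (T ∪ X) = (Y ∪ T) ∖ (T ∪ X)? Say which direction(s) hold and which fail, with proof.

(⊆) fails; (⊇) holds.

(⊇) Let x ∈ (Y ∪ T) ∖ (T ∪ X). Then x ∈ Y and x ∉ X, T, from which x ∈ (Y ∪ T) ∪ (T ∪ X).

(⊆) This inclusion fails. Take X = {1}, Y = ∅, T = ∅; then 1 ∈ (Y ∪ T) ∪ (T ∪ X) but 1 ∉ (Y ∪ T) ∖ (T ∪ X).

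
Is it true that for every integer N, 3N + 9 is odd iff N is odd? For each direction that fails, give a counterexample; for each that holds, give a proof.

Both directions fail.

(⟹) This fails: N = 0 gives 3N + 9 = 9, which is odd, but 0 is even, not odd.

(⟸) This also fails: N = 7 is odd, but 3N + 9 = 30 is even, not odd.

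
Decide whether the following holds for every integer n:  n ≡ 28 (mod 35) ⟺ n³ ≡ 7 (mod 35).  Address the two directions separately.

Both directions hold.

(→) Suppose n ≡ 28 (mod 35). Write n = 35j + 28. Then (35j + 28)³ = 42875j³ + 102900j² + 82320j + 21952 = 35(1225j³ + 2940j² + 2352j + 627) + 7, so n³ ≡ 7 (mod 35).

(←) Conversely, suppose n³ ≡ 7 (mod 35). The only residue r in {0, …, 34} with r³ ≡ 7 (mod 35) is r = 28, so n ≡ 28 (mod 35).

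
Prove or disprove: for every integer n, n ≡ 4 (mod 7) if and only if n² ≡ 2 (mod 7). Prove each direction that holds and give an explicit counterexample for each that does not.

(⇒) Suppose n ≡ 4 (mod 7). Write n = 7j + 4. Then (7j + 4)² = 49j² + 56j + 16 = 7(7j² + 8j + 2) + 2, so n² ≡ 2 (mod 7).

(⇐) This fails: take n = 3. Then 3² = 9 ≡ 2 (mod 7), yet 3 ≡ 3 (mod 7), not 4.

(⇒) holds; (⇐) fails.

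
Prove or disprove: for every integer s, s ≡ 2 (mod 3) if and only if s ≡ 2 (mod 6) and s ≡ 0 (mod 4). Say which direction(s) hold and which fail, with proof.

Only the reverse direction holds.

(⇒) This fails: s = 2 gives 2 ≡ 2 (mod 3) but 2 ≡ 2 (mod 4), so the conjunction on the right does not hold.

(⇐) Conversely, if s ≡ 2 (mod 6) and s ≡ 0 (mod 4), then by the Chinese remainder theorem s ≡ 8 (mod 12). Since 8 ≡ 2 (mod 3) and 3 ∣ 12, we get s ≡ 2 (mod 3).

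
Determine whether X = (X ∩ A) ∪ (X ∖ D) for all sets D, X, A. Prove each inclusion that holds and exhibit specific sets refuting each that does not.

Only the reverse inclusion holds.

(⟹) This inclusion fails. Take D = {1}, X = {1}, A = ∅; then 1 ∈ X but 1 ∉ (X ∩ A) ∪ (X ∖ D).

(⟸) Let x ∈ (X ∩ A) ∪ (X ∖ D). Then either x ∈ X and x ∉ D, A; or x ∈ X ∩ A and x ∉ D; or x ∈ D ∩ X ∩ A. In each case x ∈ X, so (X ∩ A) ∪ (X ∖ D) ⊆ X.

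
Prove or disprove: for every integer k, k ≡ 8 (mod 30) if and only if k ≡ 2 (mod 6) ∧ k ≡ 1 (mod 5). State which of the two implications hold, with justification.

Neither direction holds.

Forward direction. This fails: k = 8 gives 8 ≡ 8 (mod 30) but 8 ≡ 3 (mod 5), so the conjunction on the right does not hold.

Converse. This fails: k = 26 satisfies both congruences on the right (26 ≡ 2 mod 6 and 26 ≡ 1 mod 5) yet 26 ≡ 26 (mod 30), not 8.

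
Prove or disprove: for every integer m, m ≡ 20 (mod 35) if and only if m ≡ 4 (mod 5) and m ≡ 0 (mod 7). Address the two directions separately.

[⇒] This fails: m = 20 gives 20 ≡ 20 (mod 35) but 20 ≡ 0 (mod 5), so the conjunction on the right does not hold.

[⇐] This fails: m = 14 satisfies both congruences on the right (14 ≡ 4 mod 5 and 14 ≡ 0 mod 7) yet 14 ≡ 14 (mod 35), not 20.

Neither direction holds.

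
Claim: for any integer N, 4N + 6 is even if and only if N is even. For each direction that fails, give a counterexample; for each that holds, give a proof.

(←) Suppose N is even. Since 4 is even, 4N is even for every N, so 4N + 6 has the same parity as 6, which is even. Hence 4N + 6 is even.

(→) This fails: take N = 7. Then 4N + 6 = 34, which is even, yet N = 7 is odd, not even.

Not equivalent: only (⇐) holds.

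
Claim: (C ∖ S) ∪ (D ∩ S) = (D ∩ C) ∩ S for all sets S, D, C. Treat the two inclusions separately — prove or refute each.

(⊆) fails; (⊇) holds.

(⟹) This inclusion fails. Take S = {1}, D = {1}, C = ∅; then 1 ∈ (C ∖ S) ∪ (D ∩ S) but 1 ∉ (D ∩ C) ∩ S.

(⟸) Let x ∈ (D ∩ C) ∩ S. Then x ∈ S ∩ D ∩ C, from which x ∈ (C ∖ S) ∪ (D ∩ S).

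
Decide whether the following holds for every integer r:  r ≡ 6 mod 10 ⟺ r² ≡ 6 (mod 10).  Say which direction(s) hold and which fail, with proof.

(⇒) holds; (⇐) fails.

[⇒] Suppose r ≡ 6 mod 10. Write r = 10j + 6. Then (10j + 6)² = 100j² + 120j + 36 = 10(10j² + 12j + 3) + 6, so r² ≡ 6 (mod 10).

[⇐] This fails: take r = 4. Then 4² = 16 ≡ 6 (mod 10), yet 4 ≡ 4 (mod 10), not 6.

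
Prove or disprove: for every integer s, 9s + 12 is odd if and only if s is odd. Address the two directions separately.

Equivalent; both directions hold.

(→) Suppose 9s + 12 is odd. Since 9 is odd, 9s and s have the same parity, so 9s + 12 ≡ s + 12 (mod 2). As 12 is even, 9s + 12 is odd exactly when s is odd. Thus s is odd.

(←) Conversely, suppose s is odd; write s = 2j + 1. Then 9s + 12 = 9·(2j + 1) + 12 = 2·9j + 21, which is odd.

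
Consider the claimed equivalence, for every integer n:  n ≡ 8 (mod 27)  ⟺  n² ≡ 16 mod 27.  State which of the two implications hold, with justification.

Forward direction. This fails: take n = 8. Then 8 ≡ 8 (mod 27), but 8² = 64 ≡ 10 (mod 27), not 16.

Converse. This fails: take n = 4. Then 4² = 16 ≡ 16 (mod 27), yet 4 ≡ 4 (mod 27), not 8.

Neither implication holds.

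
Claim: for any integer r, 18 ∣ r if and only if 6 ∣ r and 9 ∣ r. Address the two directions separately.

Both directions hold; the statement is true.

(⟹) If 18 ∣ r, write r = 18q. Since 18 = 3·6, r = 6·(3q), so 6 ∣ r; and since 18 = 2·9, r = 9·(2q), so 9 ∣ r.

(⟸) Suppose 6 ∣ r and 9 ∣ r. Any common multiple of 6 and 9 is a multiple of their lcm; here lcm(6, 9) = 6·9/gcd(6, 9) = 54/3 = 18, so 18 ∣ r.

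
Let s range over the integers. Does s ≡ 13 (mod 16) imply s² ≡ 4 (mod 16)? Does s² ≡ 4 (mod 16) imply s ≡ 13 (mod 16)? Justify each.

(⇒) This fails: take s = 13. Then 13 ≡ 13 (mod 16), but 13² = 169 ≡ 9 (mod 16), not 4.

(⇐) This fails: take s = 2. Then 2² = 4 ≡ 4 (mod 16), yet 2 ≡ 2 (mod 16), not 13.

Neither implication holds.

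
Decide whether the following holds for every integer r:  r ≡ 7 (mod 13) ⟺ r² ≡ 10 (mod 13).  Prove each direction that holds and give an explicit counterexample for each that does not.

(→) Suppose r ≡ 7 (mod 13). Write r = 13j + 7. Then (13j + 7)² = 169j² + 182j + 49 = 13(13j² + 14j + 3) + 10, so r² ≡ 10 (mod 13).

(←) This fails: take r = 6. Then 6² = 36 ≡ 10 (mod 13), yet 6 ≡ 6 (mod 13), not 7.

Only the forward direction holds.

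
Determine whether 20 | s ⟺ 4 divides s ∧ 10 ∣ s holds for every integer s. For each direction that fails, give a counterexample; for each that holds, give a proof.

Equivalent; both directions hold.

(⇐) Suppose 4 ∣ s and 10 ∣ s. Any common multiple of 4 and 10 is a multiple of their lcm; here lcm(4, 10) = 4·10/gcd(4, 10) = 40/2 = 20, so 20 ∣ s.

(⇒) If 20 ∣ s, write s = 20q. Since 20 = 5·4, s = 4·(5q), so 4 ∣ s; and since 20 = 2·10, s = 10·(2q), so 10 ∣ s.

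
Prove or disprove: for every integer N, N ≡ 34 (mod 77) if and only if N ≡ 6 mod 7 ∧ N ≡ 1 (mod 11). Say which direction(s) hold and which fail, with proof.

(←) If N ≡ 6 (mod 7) and N ≡ 1 (mod 11), then by the Chinese remainder theorem N ≡ 34 (mod 77). This is exactly N ≡ 34 (mod 77).

(→) Suppose N ≡ 34 (mod 77); write N = 77j + 34. Since 7 ∣ 77, reducing mod 7 gives N ≡ 34 ≡ 6 (mod 7); since 11 ∣ 77, reducing mod 11 gives N ≡ 34 ≡ 1 (mod 11).

Both directions hold; the statement is true.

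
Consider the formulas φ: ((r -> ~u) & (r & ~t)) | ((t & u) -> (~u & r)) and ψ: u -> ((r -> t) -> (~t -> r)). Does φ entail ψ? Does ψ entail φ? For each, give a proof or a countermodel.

[⇒] This fails. Under r = F, u = T, t = F, the left side is true but the right side is false.

[⇐] This fails. Under r = F, u = T, t = T, the left side is false but the right side is true.

(⇒) fails and (⇐) fails.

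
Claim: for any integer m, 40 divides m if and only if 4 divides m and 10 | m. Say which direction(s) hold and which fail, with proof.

Not equivalent: only (⇒) holds.

(⟹) If 40 ∣ m, write m = 40q. Since 40 = 10·4, m = 4·(10q), so 4 ∣ m; and since 40 = 4·10, m = 10·(4q), so 10 ∣ m.

(⟸) This fails: take m = 20. Both 4 ∣ 20 and 10 ∣ 20, yet 20 is not a multiple of 40 (since 20 = 0·40 + 20), so 40 ∤ 20.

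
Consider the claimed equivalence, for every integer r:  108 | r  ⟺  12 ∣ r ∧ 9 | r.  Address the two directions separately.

[⇐] This fails: take r = 36. Both 12 ∣ 36 and 9 ∣ 36, yet 36 is not a multiple of 108 (since 36 = 0·108 + 36), so 108 ∤ 36.

[⇒] If 108 ∣ r, write r = 108q. Since 108 = 9·12, r = 12·(9q), so 12 ∣ r; and since 108 = 12·9, r = 9·(12q), so 9 ∣ r.

The forward direction holds; the converse fails.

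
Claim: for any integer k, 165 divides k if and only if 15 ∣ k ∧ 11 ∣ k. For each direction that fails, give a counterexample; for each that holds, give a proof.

Equivalent; both directions hold.

(⇒) If 165 ∣ k, write k = 165q. Since 165 = 11·15, k = 15·(11q), so 15 ∣ k; and since 165 = 15·11, k = 11·(15q), so 11 ∣ k.

(⇐) Suppose 15 ∣ k and 11 ∣ k. Any common multiple of 15 and 11 is a multiple of their lcm; here gcd(15, 11) = 1, so lcm(15, 11) = 15·11 = 165, so 165 ∣ k.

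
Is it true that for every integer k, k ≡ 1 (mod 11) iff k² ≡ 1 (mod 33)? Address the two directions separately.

Both directions fail.

(⟹) This fails: take k = 12. Then 12 ≡ 1 (mod 11), but 12² = 144 ≡ 12 (mod 33), not 1.

(⟸) This fails: take k = 10. Then 10² = 100 ≡ 1 (mod 33), yet 10 ≡ 10 (mod 11), not 1.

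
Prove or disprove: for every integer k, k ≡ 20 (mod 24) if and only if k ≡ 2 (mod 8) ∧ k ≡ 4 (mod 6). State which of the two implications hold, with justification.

Both directions fail.

(→) This fails: k = 20 gives 20 ≡ 20 (mod 24) but 20 ≡ 4 (mod 8), so the conjunction on the right does not hold.

(←) This fails: k = 10 satisfies both congruences on the right (10 ≡ 2 mod 8 and 10 ≡ 4 mod 6) yet 10 ≡ 10 (mod 24), not 20.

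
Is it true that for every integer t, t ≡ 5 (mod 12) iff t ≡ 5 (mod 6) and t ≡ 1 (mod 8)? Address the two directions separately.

(⇒) This fails: t = 5 gives 5 ≡ 5 (mod 12) but 5 ≡ 5 (mod 8), so the conjunction on the right does not hold.

(⇐) Conversely, if t ≡ 5 (mod 6) and t ≡ 1 (mod 8), then by the Chinese remainder theorem t ≡ 17 (mod 24). Since 17 ≡ 5 (mod 12) and 12 ∣ 24, we get t ≡ 5 (mod 12).

(⇒) fails; (⇐) holds.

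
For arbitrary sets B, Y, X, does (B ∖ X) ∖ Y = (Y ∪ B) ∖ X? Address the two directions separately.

(⊆) Let x ∈ (B ∖ X) ∖ Y. Then x ∈ B and x ∉ Y, X, from which x ∈ (Y ∪ B) ∖ X.

(⊇) This inclusion fails. Take B = ∅, Y = {1}, X = ∅; then 1 ∈ (Y ∪ B) ∖ X but 1 ∉ (B ∖ X) ∖ Y.

(⊆) holds; (⊇) fails.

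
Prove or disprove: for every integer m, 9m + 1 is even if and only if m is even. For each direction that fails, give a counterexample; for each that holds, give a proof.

Both directions fail.

(⟹) This fails: m = 5 gives 9m + 1 = 46, which is even, but 5 is odd, not even.

(⟸) This also fails: m = 6 is even, but 9m + 1 = 55 is odd, not even.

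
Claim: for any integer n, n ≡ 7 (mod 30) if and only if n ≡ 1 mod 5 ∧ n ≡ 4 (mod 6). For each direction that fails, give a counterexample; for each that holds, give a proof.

Forward direction. This fails: n = 7 gives 7 ≡ 7 (mod 30) but 7 ≡ 2 (mod 5), so the conjunction on the right does not hold.

Converse. This fails: n = 16 satisfies both congruences on the right (16 ≡ 1 mod 5 and 16 ≡ 4 mod 6) yet 16 ≡ 16 (mod 30), not 7.

(⇒) fails and (⇐) fails.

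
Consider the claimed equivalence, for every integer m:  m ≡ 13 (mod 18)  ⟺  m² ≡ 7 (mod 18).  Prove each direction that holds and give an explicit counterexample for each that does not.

(⇒) holds; (⇐) fails.

(←) This fails: take m = 5. Then 5² = 25 ≡ 7 (mod 18), yet 5 ≡ 5 (mod 18), not 13.

(→) Suppose m ≡ 13 (mod 18). Write m = 18j + 13. Then (18j + 13)² = 324j² + 468j + 169 = 18(18j² + 26j + 9) + 7, so m² ≡ 7 (mod 18).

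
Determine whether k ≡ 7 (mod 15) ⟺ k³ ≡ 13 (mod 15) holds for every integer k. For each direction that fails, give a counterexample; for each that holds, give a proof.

(⇒) Suppose k ≡ 7 (mod 15). Write k = 15j + 7. Then (15j + 7)³ = 3375j³ + 4725j² + 2205j + 343 = 15(225j³ + 315j² + 147j + 22) + 13, so k³ ≡ 13 (mod 15).

(⇐) Conversely, suppose k³ ≡ 13 (mod 15). The only residue r in {0, …, 14} with r³ ≡ 13 (mod 15) is r = 7, so k ≡ 7 (mod 15).

Both implications hold.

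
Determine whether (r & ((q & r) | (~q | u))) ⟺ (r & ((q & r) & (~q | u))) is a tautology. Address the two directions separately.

Not equivalent: only (⇐) holds.

Converse. Assume the antecedent. If r is true, r & ((q & r) | (~q | u)) reduces to true regardless of the other variables. If r is false, the antecedent cannot hold. Either way r & ((q & r) | (~q | u)) holds.

Forward direction. This fails. Under r = T, u = F, q = F, the left side is true but the right side is false.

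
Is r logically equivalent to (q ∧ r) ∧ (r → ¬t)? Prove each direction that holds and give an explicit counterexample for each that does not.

[⇒] This fails. Under q = F, r = T, t = F, the left side is true but the right side is false.

[⇐] Assume the antecedent. If q is true, the antecedent forces (q = T, r = T, t = F), and r holds there. If q is false, the antecedent cannot hold. Either way r holds.

Not equivalent: only (⇐) holds.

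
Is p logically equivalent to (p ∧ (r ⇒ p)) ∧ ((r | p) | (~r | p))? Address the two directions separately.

Both directions hold; the statement is true.

(⇒) Assume the antecedent. If p is true, the consequent reduces to true regardless of the other variables. If p is false, the antecedent cannot hold. Either way the consequent holds.

(⇐) Assume the antecedent. If p is true, p reduces to true regardless of the other variables. If p is false, the antecedent cannot hold. Either way p holds.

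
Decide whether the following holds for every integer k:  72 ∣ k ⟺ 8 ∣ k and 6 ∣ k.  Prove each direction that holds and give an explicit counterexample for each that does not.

Only the forward implication holds.

[⇐] This fails: take k = 24. Both 8 ∣ 24 and 6 ∣ 24, yet 24 is not a multiple of 72 (since 24 = 0·72 + 24), so 72 ∤ 24.

[⇒] If 72 ∣ k, write k = 72q. Since 72 = 9·8, k = 8·(9q), so 8 ∣ k; and since 72 = 12·6, k = 6·(12q), so 6 ∣ k.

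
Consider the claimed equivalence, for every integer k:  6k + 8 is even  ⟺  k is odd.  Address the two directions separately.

(→) This fails: take k = 2. Then 6k + 8 = 20, which is even, yet k = 2 is even, not odd.

(←) Suppose k is odd. Since 6 is even, 6k is even for every k, so 6k + 8 has the same parity as 8, which is even. Hence 6k + 8 is even.

The forward direction fails; the converse holds.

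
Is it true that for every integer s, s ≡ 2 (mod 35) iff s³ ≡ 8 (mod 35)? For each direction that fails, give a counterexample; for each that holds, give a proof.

Only the forward implication holds.

(⇒) Suppose s ≡ 2 (mod 35). Write s = 35j + 2. Then (35j + 2)³ = 42875j³ + 7350j² + 420j + 8 = 35(1225j³ + 210j² + 12j) + 8, so s³ ≡ 8 (mod 35).

(⇐) This fails: take s = 22. Then 22³ = 10648 ≡ 8 (mod 35), yet 22 ≡ 22 (mod 35), not 2.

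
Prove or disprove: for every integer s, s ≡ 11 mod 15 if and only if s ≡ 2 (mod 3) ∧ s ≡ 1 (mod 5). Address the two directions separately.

Both directions hold.

(⟹) Suppose s ≡ 11 (mod 15); write s = 15j + 11. Since 3 ∣ 15, reducing mod 3 gives s ≡ 11 ≡ 2 (mod 3); since 5 ∣ 15, reducing mod 5 gives s ≡ 11 ≡ 1 (mod 5).

(⟸) Conversely, if s ≡ 2 (mod 3) and s ≡ 1 (mod 5), then by the Chinese remainder theorem s ≡ 11 (mod 15). This is exactly s ≡ 11 (mod 15).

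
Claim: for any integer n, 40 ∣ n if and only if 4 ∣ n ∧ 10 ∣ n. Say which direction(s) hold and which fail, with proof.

(⇒) holds; (⇐) fails.

Forward direction. If 40 ∣ n, write n = 40q. Since 40 = 10·4, n = 4·(10q), so 4 ∣ n; and since 40 = 4·10, n = 10·(4q), so 10 ∣ n.

Converse. This fails: take n = 20. Both 4 ∣ 20 and 10 ∣ 20, yet 20 is not a multiple of 40 (since 20 = 0·40 + 20), so 40 ∤ 20.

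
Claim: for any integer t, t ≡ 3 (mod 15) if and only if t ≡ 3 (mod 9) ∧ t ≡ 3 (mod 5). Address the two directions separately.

(→) This fails: t = 33 gives 33 ≡ 3 (mod 15) but 33 ≡ 6 (mod 9), so the conjunction on the right does not hold.

(←) Conversely, if t ≡ 3 (mod 9) and t ≡ 3 (mod 5), then by the Chinese remainder theorem t ≡ 3 (mod 45). Since 3 ≡ 3 (mod 15) and 15 ∣ 45, we get t ≡ 3 (mod 15).

Only the converse holds.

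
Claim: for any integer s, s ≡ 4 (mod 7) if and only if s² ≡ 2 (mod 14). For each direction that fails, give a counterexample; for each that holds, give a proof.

Neither implication holds.

(→) This fails: take s = 11. Then 11 ≡ 4 (mod 7), but 11² = 121 ≡ 9 (mod 14), not 2.

(←) This fails: take s = 10. Then 10² = 100 ≡ 2 (mod 14), yet 10 ≡ 3 (mod 7), not 4.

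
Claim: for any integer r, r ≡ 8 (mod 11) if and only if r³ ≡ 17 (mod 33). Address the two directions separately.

[⇐] The residues r modulo 33 with r³ ≡ 17 (mod 33) are exactly {8}, and each is ≡ 8 (mod 11).

[⇒] This fails: take r = 19. Then 19 ≡ 8 (mod 11), but 19³ = 6859 ≡ 28 (mod 33), not 17.

Only the converse holds.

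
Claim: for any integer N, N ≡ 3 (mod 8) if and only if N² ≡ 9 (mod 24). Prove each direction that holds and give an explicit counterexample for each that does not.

(⇒) fails and (⇐) fails.

(⇒) This fails: take N = 11. Then 11 ≡ 3 (mod 8), but 11² = 121 ≡ 1 (mod 24), not 9.

(⇐) This fails: take N = 9. Then 9² = 81 ≡ 9 (mod 24), yet 9 ≡ 1 (mod 8), not 3.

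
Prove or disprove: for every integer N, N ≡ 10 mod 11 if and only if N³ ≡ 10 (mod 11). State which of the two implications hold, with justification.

(⇒) Suppose N ≡ 10 mod 11. Write N = 11j + 10. Then (11j + 10)³ = 1331j³ + 3630j² + 3300j + 1000 = 11(121j³ + 330j² + 300j + 90) + 10, so N³ ≡ 10 (mod 11).

(⇐) Conversely, suppose N³ ≡ 10 (mod 11). The only residue r in {0, …, 10} with r³ ≡ 10 (mod 11) is r = 10, so N ≡ 10 (mod 11).

Both directions hold.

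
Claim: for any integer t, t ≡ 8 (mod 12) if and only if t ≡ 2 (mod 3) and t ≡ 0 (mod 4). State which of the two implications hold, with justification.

(→) Suppose t ≡ 8 (mod 12); write t = 12j + 8. Since 3 ∣ 12, reducing mod 3 gives t ≡ 8 ≡ 2 (mod 3); since 4 ∣ 12, reducing mod 4 gives t ≡ 8 ≡ 0 (mod 4).

(←) Conversely, if t ≡ 2 (mod 3) and t ≡ 0 (mod 4), then by the Chinese remainder theorem t ≡ 8 (mod 12). This is exactly t ≡ 8 (mod 12).

Both implications hold.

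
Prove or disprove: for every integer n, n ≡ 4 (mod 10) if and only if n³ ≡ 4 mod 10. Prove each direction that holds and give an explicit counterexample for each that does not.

(⟹) Suppose n ≡ 4 (mod 10). Write n = 10j + 4. Then (10j + 4)³ = 1000j³ + 1200j² + 480j + 64 = 10(100j³ + 120j² + 48j + 6) + 4, so n³ ≡ 4 (mod 10).

(⟸) Conversely, suppose n³ ≡ 4 (mod 10). The only residue r in {0, …, 9} with r³ ≡ 4 (mod 10) is r = 4, so n ≡ 4 (mod 10).

Both implications hold.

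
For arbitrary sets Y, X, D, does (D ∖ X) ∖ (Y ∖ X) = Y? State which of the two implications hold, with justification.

Both inclusions fail.

Forward inclusion. This inclusion fails. Take Y = ∅, X = ∅, D = {1}; then 1 ∈ (D ∖ X) ∖ (Y ∖ X) but 1 ∉ Y.

Reverse inclusion. This inclusion fails. Take Y = {1}, X = ∅, D = ∅; then 1 ∈ Y but 1 ∉ (D ∖ X) ∖ (Y ∖ X).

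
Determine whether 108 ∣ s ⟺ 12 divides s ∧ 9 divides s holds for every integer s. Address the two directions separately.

(⇒) If 108 ∣ s, write s = 108q. Since 108 = 9·12, s = 12·(9q), so 12 ∣ s; and since 108 = 12·9, s = 9·(12q), so 9 ∣ s.

(⇐) This fails: take s = 36. Both 12 ∣ 36 and 9 ∣ 36, yet 36 is not a multiple of 108 (since 36 = 0·108 + 36), so 108 ∤ 36.

Only the forward direction holds.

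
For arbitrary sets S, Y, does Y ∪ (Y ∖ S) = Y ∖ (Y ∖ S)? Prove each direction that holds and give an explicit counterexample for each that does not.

The sets are not equal: only the reverse inclusion holds.

(⊆) This inclusion fails. Take S = ∅, Y = {1}; then 1 ∈ Y ∪ (Y ∖ S) but 1 ∉ Y ∖ (Y ∖ S).

(⊇) Let x ∈ Y ∖ (Y ∖ S). Then x ∈ S ∩ Y, from which x ∈ Y ∪ (Y ∖ S).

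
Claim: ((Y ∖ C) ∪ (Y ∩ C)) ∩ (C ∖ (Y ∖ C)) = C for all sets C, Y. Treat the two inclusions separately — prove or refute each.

(⊆) holds; (⊇) fails.

Forward inclusion. Let x ∈ ((Y ∖ C) ∪ (Y ∩ C)) ∩ (C ∖ (Y ∖ C)). Then x ∈ C ∩ Y, from which x ∈ C.

Reverse inclusion. This inclusion fails. Take C = {1}, Y = ∅; then 1 ∈ C but 1 ∉ ((Y ∖ C) ∪ (Y ∩ C)) ∩ (C ∖ (Y ∖ C)).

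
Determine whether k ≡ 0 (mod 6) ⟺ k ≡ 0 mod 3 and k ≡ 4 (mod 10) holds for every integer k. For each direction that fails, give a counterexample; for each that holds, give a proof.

(←) If k ≡ 0 (mod 3) and k ≡ 4 (mod 10), then by the Chinese remainder theorem k ≡ 24 (mod 30). Since 24 ≡ 0 (mod 6) and 6 ∣ 30, we get k ≡ 0 (mod 6).

(→) This fails: k = 0 gives 0 ≡ 0 (mod 6) but 0 ≡ 0 (mod 10), so the conjunction on the right does not hold.

Not equivalent: only (⇐) holds.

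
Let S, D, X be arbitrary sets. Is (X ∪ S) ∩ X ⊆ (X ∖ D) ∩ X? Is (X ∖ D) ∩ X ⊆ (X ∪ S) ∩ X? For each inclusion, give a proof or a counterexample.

(⊇) Let x ∈ (X ∖ D) ∩ X. Then either x ∈ X and x ∉ S, D; or x ∈ S ∩ X and x ∉ D. In each case x ∈ (X ∪ S) ∩ X, so (X ∖ D) ∩ X ⊆ (X ∪ S) ∩ X.

(⊆) This inclusion fails. Take S = ∅, D = {1}, X = {1}; then 1 ∈ (X ∪ S) ∩ X but 1 ∉ (X ∖ D) ∩ X.

The sets are not equal: only the reverse inclusion holds.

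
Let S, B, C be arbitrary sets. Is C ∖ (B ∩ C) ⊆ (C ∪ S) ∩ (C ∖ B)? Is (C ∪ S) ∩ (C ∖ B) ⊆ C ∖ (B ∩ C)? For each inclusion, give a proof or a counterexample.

(⟹) Let x ∈ C ∖ (B ∩ C). Then either x ∈ C and x ∉ S, B; or x ∈ S ∩ C and x ∉ B. In each case x ∈ (C ∪ S) ∩ (C ∖ B), so C ∖ (B ∩ C) ⊆ (C ∪ S) ∩ (C ∖ B).

(⟸) Let x ∈ (C ∪ S) ∩ (C ∖ B). Then either x ∈ C and x ∉ S, B; or x ∈ S ∩ C and x ∉ B. In each case x ∈ C ∖ (B ∩ C), so (C ∪ S) ∩ (C ∖ B) ⊆ C ∖ (B ∩ C).

Both inclusions hold; the sets are equal.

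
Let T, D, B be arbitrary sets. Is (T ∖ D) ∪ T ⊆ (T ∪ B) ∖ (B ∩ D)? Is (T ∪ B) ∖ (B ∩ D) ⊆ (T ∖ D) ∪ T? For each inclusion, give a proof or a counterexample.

(⟹) This inclusion fails. Take T = {1}, D = {1}, B = {1}; then 1 ∈ (T ∖ D) ∪ T but 1 ∉ (T ∪ B) ∖ (B ∩ D).

(⟸) This inclusion fails. Take T = ∅, D = ∅, B = {1}; then 1 ∈ (T ∪ B) ∖ (B ∩ D) but 1 ∉ (T ∖ D) ∪ T.

(⊆) fails and (⊇) fails.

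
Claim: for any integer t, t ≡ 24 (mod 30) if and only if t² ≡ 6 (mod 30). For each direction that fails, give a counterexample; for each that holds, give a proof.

(⇐) This fails: take t = 6. Then 6² = 36 ≡ 6 (mod 30), yet 6 ≡ 6 (mod 30), not 24.

(⇒) Suppose t ≡ 24 (mod 30). Write t = 30j + 24. Then (30j + 24)² = 900j² + 1440j + 576 = 30(30j² + 48j + 19) + 6, so t² ≡ 6 (mod 30).

The forward direction holds; the converse fails.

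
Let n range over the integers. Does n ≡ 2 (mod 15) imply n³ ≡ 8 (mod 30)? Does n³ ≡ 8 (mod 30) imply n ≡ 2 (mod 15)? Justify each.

(⇒) fails; (⇐) holds.

(⇒) This fails: take n = 17. Then 17 ≡ 2 (mod 15), but 17³ = 4913 ≡ 23 (mod 30), not 8.

(⇐) Conversely, the residues r modulo 30 with r³ ≡ 8 (mod 30) are exactly {2}, and each is ≡ 2 (mod 15).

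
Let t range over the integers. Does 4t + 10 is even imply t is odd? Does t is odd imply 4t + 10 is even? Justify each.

Not equivalent: only (⇐) holds.

Forward direction. This fails: take t = 4. Then 4t + 10 = 26, which is even, yet t = 4 is even, not odd.

Converse. Suppose t is odd. Since 4 is even, 4t is even for every t, so 4t + 10 has the same parity as 10, which is even. Hence 4t + 10 is even.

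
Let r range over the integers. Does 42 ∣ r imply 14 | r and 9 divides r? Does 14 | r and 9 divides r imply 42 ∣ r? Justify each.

(⇒) This fails: take r = 42. Certainly 42 ∣ 42, but 9 ∤ 42.

(⇐) Suppose 14 ∣ r and 9 ∣ r. Any common multiple of 14 and 9 is a multiple of their lcm; here gcd(14, 9) = 1, so lcm(14, 9) = 14·9 = 126, so 126 ∣ r. Since 42 ∣ 126, it follows that 42 ∣ r.

Only the converse holds.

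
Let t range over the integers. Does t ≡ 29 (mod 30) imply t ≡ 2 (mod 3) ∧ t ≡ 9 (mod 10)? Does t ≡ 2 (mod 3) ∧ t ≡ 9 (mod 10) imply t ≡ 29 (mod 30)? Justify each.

Both implications hold.

[⇒] Suppose t ≡ 29 (mod 30); write t = 30j + 29. Since 3 ∣ 30, reducing mod 3 gives t ≡ 29 ≡ 2 (mod 3); since 10 ∣ 30, reducing mod 10 gives t ≡ 29 ≡ 9 (mod 10).

[⇐] Conversely, if t ≡ 2 (mod 3) and t ≡ 9 (mod 10), then by the Chinese remainder theorem t ≡ 29 (mod 30). This is exactly t ≡ 29 (mod 30).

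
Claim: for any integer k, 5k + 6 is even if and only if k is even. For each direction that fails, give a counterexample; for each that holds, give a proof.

[⇐] Suppose k is even; write k = 2j. Then 5k + 6 = 5·(2j) + 6 = 2·5j + 6, which is even.

[⇒] Suppose 5k + 6 is even. Since 5 is odd, 5k and k have the same parity, so 5k + 6 ≡ k + 6 (mod 2). As 6 is even, 5k + 6 is even exactly when k is even. Thus k is even.

Both implications hold.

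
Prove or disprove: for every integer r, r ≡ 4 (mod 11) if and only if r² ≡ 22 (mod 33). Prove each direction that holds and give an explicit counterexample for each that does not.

Neither implication holds.

[⇒] This fails: take r = 4. Then 4 ≡ 4 (mod 11), but 4² = 16 ≡ 16 (mod 33), not 22.

[⇐] This fails: take r = 11. Then 11² = 121 ≡ 22 (mod 33), yet 11 ≡ 0 (mod 11), not 4.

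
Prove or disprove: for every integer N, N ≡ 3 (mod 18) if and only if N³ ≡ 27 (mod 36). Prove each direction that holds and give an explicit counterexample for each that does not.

Neither implication holds.

(⇒) This fails: take N = 21. Then 21 ≡ 3 (mod 18), but 21³ = 9261 ≡ 9 (mod 36), not 27.

(⇐) This fails: take N = 15. Then 15³ = 3375 ≡ 27 (mod 36), yet 15 ≡ 15 (mod 18), not 3.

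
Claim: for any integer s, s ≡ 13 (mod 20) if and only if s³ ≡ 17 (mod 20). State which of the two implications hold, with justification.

Equivalent; both directions hold.

(⇒) Suppose s ≡ 13 (mod 20). Write s = 20j + 13. Then (20j + 13)³ = 8000j³ + 15600j² + 10140j + 2197 = 20(400j³ + 780j² + 507j + 109) + 17, so s³ ≡ 17 (mod 20).

(⇐) Conversely, suppose s³ ≡ 17 (mod 20). The only residue r in {0, …, 19} with r³ ≡ 17 (mod 20) is r = 13, so s ≡ 13 (mod 20).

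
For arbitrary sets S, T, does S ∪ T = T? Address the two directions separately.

(⟹) This inclusion fails. Take S = {1}, T = ∅; then 1 ∈ S ∪ T but 1 ∉ T.

(⟸) Let x ∈ T. Then either x ∈ T and x ∉ S; or x ∈ S ∩ T. In each case x ∈ S ∪ T, so T ⊆ S ∪ T.

(⊆) fails; (⊇) holds.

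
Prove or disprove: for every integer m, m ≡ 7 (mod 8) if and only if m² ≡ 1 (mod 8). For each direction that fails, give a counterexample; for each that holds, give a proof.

(⇒) holds; (⇐) fails.

Forward direction. Suppose m ≡ 7 (mod 8). Write m = 8j + 7. Then (8j + 7)² = 64j² + 112j + 49 = 8(8j² + 14j + 6) + 1, so m² ≡ 1 (mod 8).

Converse. This fails: take m = 1. Then 1² = 1 ≡ 1 (mod 8), yet 1 ≡ 1 (mod 8), not 7.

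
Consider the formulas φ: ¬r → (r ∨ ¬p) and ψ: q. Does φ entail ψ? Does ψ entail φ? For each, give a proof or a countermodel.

(→) This fails. Under r = F, p = F, q = F, the left side is true but the right side is false.

(←) This fails. Under r = F, p = T, q = T, the left side is false but the right side is true.

(⇒) fails and (⇐) fails.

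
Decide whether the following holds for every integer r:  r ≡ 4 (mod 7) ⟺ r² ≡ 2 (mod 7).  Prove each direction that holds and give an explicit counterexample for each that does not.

[⇐] This fails: take r = 3. Then 3² = 9 ≡ 2 (mod 7), yet 3 ≡ 3 (mod 7), not 4.

[⇒] Suppose r ≡ 4 (mod 7). Write r = 7j + 4. Then (7j + 4)² = 49j² + 56j + 16 = 7(7j² + 8j + 2) + 2, so r² ≡ 2 (mod 7).

Only the forward implication holds.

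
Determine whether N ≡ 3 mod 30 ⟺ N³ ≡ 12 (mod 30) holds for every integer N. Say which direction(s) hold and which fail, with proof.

(⇒) fails and (⇐) fails.

(→) This fails: take N = 3. Then 3 ≡ 3 (mod 30), but 3³ = 27 ≡ 27 (mod 30), not 12.

(←) This fails: take N = 18. Then 18³ = 5832 ≡ 12 (mod 30), yet 18 ≡ 18 (mod 30), not 3.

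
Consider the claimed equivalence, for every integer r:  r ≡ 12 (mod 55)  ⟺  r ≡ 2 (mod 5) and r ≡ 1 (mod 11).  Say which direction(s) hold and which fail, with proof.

The biconditional holds.

(⇒) Suppose r ≡ 12 (mod 55); write r = 55j + 12. Since 5 ∣ 55, reducing mod 5 gives r ≡ 12 ≡ 2 (mod 5); since 11 ∣ 55, reducing mod 11 gives r ≡ 12 ≡ 1 (mod 11).

(⇐) Conversely, if r ≡ 2 (mod 5) and r ≡ 1 (mod 11), then by the Chinese remainder theorem r ≡ 12 (mod 55). This is exactly r ≡ 12 (mod 55).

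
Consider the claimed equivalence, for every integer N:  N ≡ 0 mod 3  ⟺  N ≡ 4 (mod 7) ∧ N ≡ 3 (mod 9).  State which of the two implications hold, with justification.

(⇒) This fails: N = 0 gives 0 ≡ 0 (mod 3) but 0 ≡ 0 (mod 7), so the conjunction on the right does not hold.

(⇐) Conversely, if N ≡ 4 (mod 7) and N ≡ 3 (mod 9), then by the Chinese remainder theorem N ≡ 39 (mod 63). Since 39 ≡ 0 (mod 3) and 3 ∣ 63, we get N ≡ 0 (mod 3).

The forward direction fails; the converse holds.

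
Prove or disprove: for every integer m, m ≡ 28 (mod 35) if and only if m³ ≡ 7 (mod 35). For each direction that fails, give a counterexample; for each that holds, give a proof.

[⇐] Suppose m³ ≡ 7 (mod 35). The only residue r in {0, …, 34} with r³ ≡ 7 (mod 35) is r = 28, so m ≡ 28 (mod 35).

[⇒] Suppose m ≡ 28 (mod 35). Write m = 35j + 28. Then (35j + 28)³ = 42875j³ + 102900j² + 82320j + 21952 = 35(1225j³ + 2940j² + 2352j + 627) + 7, so m³ ≡ 7 (mod 35).

Both directions hold; the statement is true.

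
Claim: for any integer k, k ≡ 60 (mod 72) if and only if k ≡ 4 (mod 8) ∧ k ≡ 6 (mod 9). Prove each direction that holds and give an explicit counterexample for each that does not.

The biconditional holds.

(→) Suppose k ≡ 60 (mod 72); write k = 72j + 60. Since 8 ∣ 72, reducing mod 8 gives k ≡ 60 ≡ 4 (mod 8); since 9 ∣ 72, reducing mod 9 gives k ≡ 60 ≡ 6 (mod 9).

(←) Conversely, if k ≡ 4 (mod 8) and k ≡ 6 (mod 9), then by the Chinese remainder theorem k ≡ 60 (mod 72). This is exactly k ≡ 60 (mod 72).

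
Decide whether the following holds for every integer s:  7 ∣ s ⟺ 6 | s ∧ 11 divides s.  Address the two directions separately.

(⇒) fails and (⇐) fails.

(⇒) This fails: take s = 7. Certainly 7 ∣ 7, but 6 ∤ 7.

(⇐) This fails: take s = 66. Both 6 ∣ 66 and 11 ∣ 66, yet 66 is not a multiple of 7 (since 66 = 9·7 + 3), so 7 ∤ 66.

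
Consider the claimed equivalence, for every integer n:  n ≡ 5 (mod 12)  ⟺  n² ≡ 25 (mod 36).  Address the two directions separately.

Both directions fail.

(⇒) This fails: take n = 17. Then 17 ≡ 5 (mod 12), but 17² = 289 ≡ 1 (mod 36), not 25.

(⇐) This fails: take n = 13. Then 13² = 169 ≡ 25 (mod 36), yet 13 ≡ 1 (mod 12), not 5.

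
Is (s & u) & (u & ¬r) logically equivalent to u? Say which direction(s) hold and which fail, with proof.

Only the forward implication holds.

(→) Assume the antecedent. If s is true, the antecedent forces (s = T, r = F, u = T), and u holds there. If s is false, the antecedent cannot hold. Either way u holds.

(←) This fails. Under s = F, r = F, u = T, the left side is false but the right side is true.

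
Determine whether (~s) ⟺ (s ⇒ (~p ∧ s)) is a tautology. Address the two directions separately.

(⇒) holds; (⇐) fails.

(⇒) Assume the antecedent. If s is true, the antecedent cannot hold. If s is false, s ⇒ (~p ∧ s) reduces to true regardless of the other variables. Either way s ⇒ (~p ∧ s) holds.

(⇐) This fails. Under s = T, p = F, the left side is false but the right side is true.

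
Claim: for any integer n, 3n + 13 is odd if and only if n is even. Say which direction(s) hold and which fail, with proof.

(⟹) Suppose 3n + 13 is odd. Since 3 is odd, 3n and n have the same parity, so 3n + 13 ≡ n + 13 (mod 2). As 13 is odd, 3n + 13 is odd exactly when n is even. Thus n is even.

(⟸) Conversely, suppose n is even; write n = 2j. Then 3n + 13 = 3·(2j) + 13 = 2·3j + 13, which is odd.

Both directions hold.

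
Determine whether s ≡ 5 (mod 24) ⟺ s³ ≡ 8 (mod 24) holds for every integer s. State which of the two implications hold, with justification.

Forward direction. This fails: take s = 5. Then 5 ≡ 5 (mod 24), but 5³ = 125 ≡ 5 (mod 24), not 8.

Converse. This fails: take s = 2. Then 2³ = 8 ≡ 8 (mod 24), yet 2 ≡ 2 (mod 24), not 5.

Neither implication holds.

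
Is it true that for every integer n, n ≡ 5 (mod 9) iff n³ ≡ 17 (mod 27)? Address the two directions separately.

(⟹) Suppose n ≡ 5 (mod 9). Working modulo 27, n ∈ {5, 14, 23}; for each such r, r³ ≡ 17 (mod 27).

(⟸) Conversely, the residues r modulo 27 with r³ ≡ 17 (mod 27) are exactly {5, 14, 23}, and each is ≡ 5 (mod 9).

Both implications hold.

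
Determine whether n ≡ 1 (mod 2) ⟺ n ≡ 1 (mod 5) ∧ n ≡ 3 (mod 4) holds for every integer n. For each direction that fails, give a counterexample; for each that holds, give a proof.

Only the converse holds.

(←) If n ≡ 1 (mod 5) and n ≡ 3 (mod 4), then by the Chinese remainder theorem n ≡ 11 (mod 20). Since 11 ≡ 1 (mod 2) and 2 ∣ 20, we get n ≡ 1 (mod 2).

(→) This fails: n = 1 gives 1 ≡ 1 (mod 2) but 1 ≡ 1 (mod 4), so the conjunction on the right does not hold.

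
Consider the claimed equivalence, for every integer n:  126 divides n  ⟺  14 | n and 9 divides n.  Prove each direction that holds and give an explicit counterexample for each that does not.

Equivalent; both directions hold.

(⟹) If 126 ∣ n, write n = 126q. Since 126 = 9·14, n = 14·(9q), so 14 ∣ n; and since 126 = 14·9, n = 9·(14q), so 9 ∣ n.

(⟸) Suppose 14 ∣ n and 9 ∣ n. Any common multiple of 14 and 9 is a multiple of their lcm; here gcd(14, 9) = 1, so lcm(14, 9) = 14·9 = 126, so 126 ∣ n.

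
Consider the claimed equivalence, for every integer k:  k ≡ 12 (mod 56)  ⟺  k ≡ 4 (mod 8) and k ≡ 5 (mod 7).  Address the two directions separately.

(→) Suppose k ≡ 12 (mod 56); write k = 56j + 12. Since 8 ∣ 56, reducing mod 8 gives k ≡ 12 ≡ 4 (mod 8); since 7 ∣ 56, reducing mod 7 gives k ≡ 12 ≡ 5 (mod 7).

(←) Conversely, if k ≡ 4 (mod 8) and k ≡ 5 (mod 7), then by the Chinese remainder theorem k ≡ 12 (mod 56). This is exactly k ≡ 12 (mod 56).

Both directions hold.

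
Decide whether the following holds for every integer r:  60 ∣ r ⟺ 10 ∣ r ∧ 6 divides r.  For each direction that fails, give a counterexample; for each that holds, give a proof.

[⇒] If 60 ∣ r, write r = 60q. Since 60 = 6·10, r = 10·(6q), so 10 ∣ r; and since 60 = 10·6, r = 6·(10q), so 6 ∣ r.

[⇐] This fails: take r = 30. Both 10 ∣ 30 and 6 ∣ 30, yet 30 is not a multiple of 60 (since 30 = 0·60 + 30), so 60 ∤ 30.

Only the forward direction holds.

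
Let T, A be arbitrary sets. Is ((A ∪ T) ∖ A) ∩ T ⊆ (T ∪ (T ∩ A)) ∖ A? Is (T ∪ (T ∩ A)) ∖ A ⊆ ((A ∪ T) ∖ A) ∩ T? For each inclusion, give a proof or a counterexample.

Forward inclusion. Let x ∈ ((A ∪ T) ∖ A) ∩ T. Then x ∈ T and x ∉ A, from which x ∈ (T ∪ (T ∩ A)) ∖ A.

Reverse inclusion. Let x ∈ (T ∪ (T ∩ A)) ∖ A. Then x ∈ T and x ∉ A, from which x ∈ ((A ∪ T) ∖ A) ∩ T.

Both inclusions hold; the sets are equal.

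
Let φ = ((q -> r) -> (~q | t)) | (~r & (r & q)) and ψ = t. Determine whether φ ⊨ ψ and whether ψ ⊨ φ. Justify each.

Only the converse holds.

[⇒] This fails. Under t = F, r = F, q = F, the left side is true but the right side is false.

[⇐] Assume the antecedent. If t is true, the consequent reduces to true regardless of the other variables. If t is false, the antecedent cannot hold. Either way the consequent holds.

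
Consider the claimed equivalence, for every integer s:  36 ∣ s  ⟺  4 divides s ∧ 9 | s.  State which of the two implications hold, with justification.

The biconditional holds.

Forward direction. If 36 ∣ s, write s = 36q. Since 36 = 9·4, s = 4·(9q), so 4 ∣ s; and since 36 = 4·9, s = 9·(4q), so 9 ∣ s.

Converse. Suppose 4 ∣ s and 9 ∣ s. Any common multiple of 4 and 9 is a multiple of their lcm; here gcd(4, 9) = 1, so lcm(4, 9) = 4·9 = 36, so 36 ∣ s.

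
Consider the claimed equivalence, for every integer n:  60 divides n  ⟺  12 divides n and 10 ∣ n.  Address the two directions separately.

(→) If 60 ∣ n, write n = 60q. Since 60 = 5·12, n = 12·(5q), so 12 ∣ n; and since 60 = 6·10, n = 10·(6q), so 10 ∣ n.

(←) Suppose 12 ∣ n and 10 ∣ n. Any common multiple of 12 and 10 is a multiple of their lcm; here lcm(12, 10) = 12·10/gcd(12, 10) = 120/2 = 60, so 60 ∣ n.

Both directions hold; the statement is true.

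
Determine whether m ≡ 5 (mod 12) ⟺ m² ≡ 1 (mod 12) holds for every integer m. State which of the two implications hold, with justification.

Forward direction. Suppose m ≡ 5 (mod 12). Write m = 12j + 5. Then (12j + 5)² = 144j² + 120j + 25 = 12(12j² + 10j + 2) + 1, so m² ≡ 1 (mod 12).

Converse. This fails: take m = 1. Then 1² = 1 ≡ 1 (mod 12), yet 1 ≡ 1 (mod 12), not 5.

The forward direction holds; the converse fails.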